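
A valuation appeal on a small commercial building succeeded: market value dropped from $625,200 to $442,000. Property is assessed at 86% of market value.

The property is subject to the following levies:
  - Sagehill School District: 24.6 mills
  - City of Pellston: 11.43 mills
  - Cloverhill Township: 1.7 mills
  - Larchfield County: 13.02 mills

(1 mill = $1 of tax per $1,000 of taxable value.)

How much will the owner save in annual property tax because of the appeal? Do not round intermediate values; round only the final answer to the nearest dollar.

$7,996

Old assessed value = $625,200 × 0.86 = $537,672
New assessed value = $442,000 × 0.86 = $380,120
Combined rate = 0.0246 + 0.01143 + 0.0017 + 0.01302 = 0.05075
Old tax = $537,672 × 0.05075 = $27,286.854
New tax = $380,120 × 0.05075 = $19,291.09
Reduction = $27,286.854 − $19,291.09 = $7,995.764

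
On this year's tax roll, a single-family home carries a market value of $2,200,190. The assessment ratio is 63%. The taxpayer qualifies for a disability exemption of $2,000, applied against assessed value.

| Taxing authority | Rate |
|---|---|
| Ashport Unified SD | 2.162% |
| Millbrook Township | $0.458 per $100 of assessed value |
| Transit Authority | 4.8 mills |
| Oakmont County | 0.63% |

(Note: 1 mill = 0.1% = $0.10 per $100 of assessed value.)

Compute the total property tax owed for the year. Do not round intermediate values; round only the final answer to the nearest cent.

$51,627.66

Assessed value = $2,200,190 × 0.63 = $1,386,119.7
Taxable value = $1,386,119.7 − $2,000 = $1,384,119.7
Ashport Unified SD: $1,384,119.7 × 0.02162 = $29,924.667914
Millbrook Township: $1,384,119.7 × 0.00458 = $6,339.268226
Transit Authority: $1,384,119.7 × 0.0048 = $6,643.77456
Oakmont County: $1,384,119.7 × 0.0063 = $8,719.95411
Total = $51,627.66481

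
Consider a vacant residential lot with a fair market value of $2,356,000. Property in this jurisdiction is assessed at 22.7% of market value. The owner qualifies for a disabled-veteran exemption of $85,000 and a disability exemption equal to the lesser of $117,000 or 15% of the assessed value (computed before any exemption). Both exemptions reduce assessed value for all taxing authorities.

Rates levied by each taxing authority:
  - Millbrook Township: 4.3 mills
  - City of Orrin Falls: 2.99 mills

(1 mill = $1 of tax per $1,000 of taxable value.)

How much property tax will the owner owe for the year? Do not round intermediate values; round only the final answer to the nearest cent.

$2,694.31

Assessed value = $2,356,000 × 0.227 = $534,812
Disability exemption = min($117,000, 15% × $534,812) = min($117,000, $80,221.8) = $80,221.8 (percentage binds)
Taxable value = $534,812 − $85,000 − $80,221.8 = $369,590.2
Millbrook Township: $369,590.2 × 0.0043 = $1,589.23786
City of Orrin Falls: $369,590.2 × 0.00299 = $1,105.074698
Total = $2,694.312558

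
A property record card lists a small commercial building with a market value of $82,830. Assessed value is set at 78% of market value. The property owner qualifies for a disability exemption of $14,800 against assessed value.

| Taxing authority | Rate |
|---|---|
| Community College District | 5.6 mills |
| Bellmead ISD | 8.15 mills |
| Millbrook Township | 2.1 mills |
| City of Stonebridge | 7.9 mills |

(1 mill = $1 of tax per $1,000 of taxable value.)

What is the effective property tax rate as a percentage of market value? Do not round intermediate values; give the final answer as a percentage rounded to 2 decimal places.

1.43%

Assessed value = $82,830 × 0.78 = $64,607.4
Taxable value = $64,607.4 − $14,800 = $49,807.4
Community College District: $49,807.4 × 0.0056 = $278.92144
Bellmead ISD: $49,807.4 × 0.00815 = $405.93031
Millbrook Township: $49,807.4 × 0.0021 = $104.59554
City of Stonebridge: $49,807.4 × 0.0079 = $393.47846
Total tax = $1,182.92575
Effective rate = $1,182.92575 ÷ $82,830 = 1.43% of market value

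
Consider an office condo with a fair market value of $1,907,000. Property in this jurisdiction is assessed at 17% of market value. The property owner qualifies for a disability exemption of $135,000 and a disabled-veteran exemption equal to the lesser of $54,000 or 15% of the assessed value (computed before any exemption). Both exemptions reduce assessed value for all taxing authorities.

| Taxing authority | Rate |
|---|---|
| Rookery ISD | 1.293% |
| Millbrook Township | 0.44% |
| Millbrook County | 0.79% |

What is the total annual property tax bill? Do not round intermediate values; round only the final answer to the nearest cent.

$3,546.37

Assessed value = $1,907,000 × 0.17 = $324,190
Disabled-veteran exemption = min($54,000, 15% × $324,190) = min($54,000, $48,628.5) = $48,628.5 (percentage binds)
Taxable value = $324,190 − $135,000 − $48,628.5 = $140,561.5
Rookery ISD: $140,561.5 × 0.01293 = $1,817.460195
Millbrook Township: $140,561.5 × 0.0044 = $618.4706
Millbrook County: $140,561.5 × 0.0079 = $1,110.43585
Total = $3,546.366645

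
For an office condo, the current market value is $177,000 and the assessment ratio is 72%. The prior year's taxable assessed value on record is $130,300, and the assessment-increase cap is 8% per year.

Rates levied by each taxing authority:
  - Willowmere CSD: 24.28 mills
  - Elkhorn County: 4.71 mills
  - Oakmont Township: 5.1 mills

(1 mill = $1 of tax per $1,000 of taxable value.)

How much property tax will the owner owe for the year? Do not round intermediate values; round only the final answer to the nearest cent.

Uncapped assessed value = $177,000 × 0.72 = $127,440
Cap limit = $130,300 × 1.08 = $140,724
Taxable assessed value = min($127,440, $140,724) = $127,440 (cap does not bind)
Willowmere CSD: $127,440 × 0.02428 = $3,094.2432
Elkhorn County: $127,440 × 0.00471 = $600.2424
Oakmont Township: $127,440 × 0.0051 = $649.944
Total = $4,344.4296

$4,344.43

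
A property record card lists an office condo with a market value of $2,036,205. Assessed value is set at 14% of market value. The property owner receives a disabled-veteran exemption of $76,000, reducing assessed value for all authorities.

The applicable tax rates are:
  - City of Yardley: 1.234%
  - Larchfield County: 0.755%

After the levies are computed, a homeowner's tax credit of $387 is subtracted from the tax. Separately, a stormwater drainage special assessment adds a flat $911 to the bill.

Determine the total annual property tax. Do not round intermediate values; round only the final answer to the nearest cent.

Assessed value = $2,036,205 × 0.14 = $285,068.7
Taxable value = $285,068.7 − $76,000 = $209,068.7
City of Yardley: $209,068.7 × 0.01234 = $2,579.907758
Larchfield County: $209,068.7 × 0.00755 = $1,578.468685
Levies subtotal = $4,158.376443
After credit = $4,158.376443 − $387 = $3,771.376443
Total = $3,771.376443 + $911 = $4,682.376443

$4,682.38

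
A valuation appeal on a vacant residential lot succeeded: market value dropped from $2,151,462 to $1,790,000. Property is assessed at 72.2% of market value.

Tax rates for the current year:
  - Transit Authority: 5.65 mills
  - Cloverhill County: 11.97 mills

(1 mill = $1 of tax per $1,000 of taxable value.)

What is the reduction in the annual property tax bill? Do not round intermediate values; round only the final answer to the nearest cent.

$4,598.39

Old assessed value = $2,151,462 × 0.722 = $1,553,355.564
New assessed value = $1,790,000 × 0.722 = $1,292,380
Combined rate = 0.00565 + 0.01197 = 0.01762
Old tax = $1,553,355.564 × 0.01762 = $27,370.12503768
New tax = $1,292,380 × 0.01762 = $22,771.7356
Reduction = $27,370.12503768 − $22,771.7356 = $4,598.38943768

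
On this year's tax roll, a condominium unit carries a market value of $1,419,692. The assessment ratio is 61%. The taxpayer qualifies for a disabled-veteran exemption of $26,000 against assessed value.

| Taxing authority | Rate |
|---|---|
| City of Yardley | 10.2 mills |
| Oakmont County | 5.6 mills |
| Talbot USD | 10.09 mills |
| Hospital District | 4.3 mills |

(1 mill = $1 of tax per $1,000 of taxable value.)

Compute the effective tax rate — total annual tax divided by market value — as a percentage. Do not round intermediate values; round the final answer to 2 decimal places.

Assessed value = $1,419,692 × 0.61 = $866,012.12
Taxable value = $866,012.12 − $26,000 = $840,012.12
City of Yardley: $840,012.12 × 0.0102 = $8,568.123624
Oakmont County: $840,012.12 × 0.0056 = $4,704.067872
Talbot USD: $840,012.12 × 0.01009 = $8,475.7222908
Hospital District: $840,012.12 × 0.0043 = $3,612.052116
Total tax = $25,359.9659028
Effective rate = $25,359.9659028 ÷ $1,419,692 = 1.79% of market value

1.79%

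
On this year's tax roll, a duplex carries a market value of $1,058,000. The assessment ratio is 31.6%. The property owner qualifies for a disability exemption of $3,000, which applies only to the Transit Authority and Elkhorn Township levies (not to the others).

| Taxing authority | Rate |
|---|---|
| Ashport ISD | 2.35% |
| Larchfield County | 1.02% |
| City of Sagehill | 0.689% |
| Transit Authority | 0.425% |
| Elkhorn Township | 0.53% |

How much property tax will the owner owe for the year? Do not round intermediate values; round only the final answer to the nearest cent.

Assessed value = $1,058,000 × 0.316 = $334,328
Ashport ISD: $334,328 × 0.0235 = $7,856.708
Larchfield County: $334,328 × 0.0102 = $3,410.1456
City of Sagehill: $334,328 × 0.00689 = $2,303.51992
Transit Authority: ($334,328 − $3,000) × 0.00425 = $331,328 × 0.00425 = $1,408.144
Elkhorn Township: ($334,328 − $3,000) × 0.0053 = $331,328 × 0.0053 = $1,756.0384
Total = $16,734.55592

$16,734.56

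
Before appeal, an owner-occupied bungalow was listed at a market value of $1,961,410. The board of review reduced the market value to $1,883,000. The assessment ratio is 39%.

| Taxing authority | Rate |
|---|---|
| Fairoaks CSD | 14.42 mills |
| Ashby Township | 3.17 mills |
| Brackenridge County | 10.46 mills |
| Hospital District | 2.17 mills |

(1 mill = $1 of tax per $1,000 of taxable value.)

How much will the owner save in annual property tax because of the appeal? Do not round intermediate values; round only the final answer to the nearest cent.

Old assessed value = $1,961,410 × 0.39 = $764,949.9
New assessed value = $1,883,000 × 0.39 = $734,370
Combined rate = 0.01442 + 0.00317 + 0.01046 + 0.00217 = 0.03022
Old tax = $764,949.9 × 0.03022 = $23,116.785978
New tax = $734,370 × 0.03022 = $22,192.6614
Reduction = $23,116.785978 − $22,192.6614 = $924.124578

$924.12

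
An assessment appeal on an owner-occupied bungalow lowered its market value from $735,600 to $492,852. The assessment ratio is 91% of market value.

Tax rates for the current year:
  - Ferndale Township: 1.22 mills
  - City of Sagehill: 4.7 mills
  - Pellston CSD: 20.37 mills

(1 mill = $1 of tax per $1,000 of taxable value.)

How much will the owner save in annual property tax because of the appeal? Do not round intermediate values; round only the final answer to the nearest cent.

$5,807.48

Old assessed value = $735,600 × 0.91 = $669,396
New assessed value = $492,852 × 0.91 = $448,495.32
Combined rate = 0.00122 + 0.0047 + 0.02037 = 0.02629
Old tax = $669,396 × 0.02629 = $17,598.42084
New tax = $448,495.32 × 0.02629 = $11,790.9419628
Reduction = $17,598.42084 − $11,790.9419628 = $5,807.4788772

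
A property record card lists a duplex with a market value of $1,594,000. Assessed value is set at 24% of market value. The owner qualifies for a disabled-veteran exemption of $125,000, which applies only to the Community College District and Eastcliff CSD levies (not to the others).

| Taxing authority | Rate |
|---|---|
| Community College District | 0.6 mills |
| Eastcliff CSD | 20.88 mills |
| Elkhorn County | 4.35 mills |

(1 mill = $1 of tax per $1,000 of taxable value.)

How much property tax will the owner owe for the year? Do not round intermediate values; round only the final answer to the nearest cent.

$7,196.52

Assessed value = $1,594,000 × 0.24 = $382,560
Community College District: ($382,560 − $125,000) × 0.0006 = $257,560 × 0.0006 = $154.536
Eastcliff CSD: ($382,560 − $125,000) × 0.02088 = $257,560 × 0.02088 = $5,377.8528
Elkhorn County: $382,560 × 0.00435 = $1,664.136
Total = $7,196.5248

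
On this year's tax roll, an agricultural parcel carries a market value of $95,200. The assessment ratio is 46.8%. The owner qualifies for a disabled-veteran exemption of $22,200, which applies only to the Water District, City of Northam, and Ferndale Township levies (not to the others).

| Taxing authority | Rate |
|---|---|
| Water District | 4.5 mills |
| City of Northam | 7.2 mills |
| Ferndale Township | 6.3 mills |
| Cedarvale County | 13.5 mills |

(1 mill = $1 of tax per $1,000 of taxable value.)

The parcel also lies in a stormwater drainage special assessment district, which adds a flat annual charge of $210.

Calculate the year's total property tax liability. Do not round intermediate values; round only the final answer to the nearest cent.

Assessed value = $95,200 × 0.468 = $44,553.6
Water District: ($44,553.6 − $22,200) × 0.0045 = $22,353.6 × 0.0045 = $100.5912
City of Northam: ($44,553.6 − $22,200) × 0.0072 = $22,353.6 × 0.0072 = $160.94592
Ferndale Township: ($44,553.6 − $22,200) × 0.0063 = $22,353.6 × 0.0063 = $140.82768
Cedarvale County: $44,553.6 × 0.0135 = $601.4736
Levies subtotal = $1,003.8384
Total = $1,003.8384 + $210 = $1,213.8384

$1,213.84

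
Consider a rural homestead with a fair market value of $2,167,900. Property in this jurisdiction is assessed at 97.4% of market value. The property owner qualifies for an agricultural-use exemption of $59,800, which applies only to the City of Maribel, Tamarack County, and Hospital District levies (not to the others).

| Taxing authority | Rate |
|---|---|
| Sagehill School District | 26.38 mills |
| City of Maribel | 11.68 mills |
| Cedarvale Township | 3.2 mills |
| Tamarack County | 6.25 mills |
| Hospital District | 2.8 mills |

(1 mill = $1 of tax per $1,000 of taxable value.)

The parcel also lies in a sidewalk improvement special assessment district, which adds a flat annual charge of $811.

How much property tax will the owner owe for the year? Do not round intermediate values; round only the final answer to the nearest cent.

$105,802.65

Assessed value = $2,167,900 × 0.974 = $2,111,534.6
Sagehill School District: $2,111,534.6 × 0.02638 = $55,702.282748
City of Maribel: ($2,111,534.6 − $59,800) × 0.01168 = $2,051,734.6 × 0.01168 = $23,964.260128
Cedarvale Township: $2,111,534.6 × 0.0032 = $6,756.91072
Tamarack County: ($2,111,534.6 − $59,800) × 0.00625 = $2,051,734.6 × 0.00625 = $12,823.34125
Hospital District: ($2,111,534.6 − $59,800) × 0.0028 = $2,051,734.6 × 0.0028 = $5,744.85688
Levies subtotal = $104,991.651726
Total = $104,991.651726 + $811 = $105,802.651726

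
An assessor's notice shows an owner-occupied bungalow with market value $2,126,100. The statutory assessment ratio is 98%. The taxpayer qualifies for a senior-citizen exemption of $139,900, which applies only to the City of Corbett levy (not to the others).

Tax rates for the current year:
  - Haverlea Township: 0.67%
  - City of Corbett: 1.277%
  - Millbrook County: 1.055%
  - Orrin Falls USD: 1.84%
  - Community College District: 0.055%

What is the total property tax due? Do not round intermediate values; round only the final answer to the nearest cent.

$100,246.29

Assessed value = $2,126,100 × 0.98 = $2,083,578
Haverlea Township: $2,083,578 × 0.0067 = $13,959.9726
City of Corbett: ($2,083,578 − $139,900) × 0.01277 = $1,943,678 × 0.01277 = $24,820.76806
Millbrook County: $2,083,578 × 0.01055 = $21,981.7479
Orrin Falls USD: $2,083,578 × 0.0184 = $38,337.8352
Community College District: $2,083,578 × 0.00055 = $1,145.9679
Total = $100,246.29166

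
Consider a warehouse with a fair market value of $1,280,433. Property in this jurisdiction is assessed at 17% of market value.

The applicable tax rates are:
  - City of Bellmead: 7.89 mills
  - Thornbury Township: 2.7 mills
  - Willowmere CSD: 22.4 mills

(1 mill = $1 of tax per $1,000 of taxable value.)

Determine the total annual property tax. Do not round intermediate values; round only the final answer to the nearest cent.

Assessed value = $1,280,433 × 0.17 = $217,673.61
City of Bellmead: $217,673.61 × 0.00789 = $1,717.4447829
Thornbury Township: $217,673.61 × 0.0027 = $587.718747
Willowmere CSD: $217,673.61 × 0.0224 = $4,875.888864
Total = $1,717.4447829 + $587.718747 + $4,875.888864 = $7,181.0523939

$7,181.05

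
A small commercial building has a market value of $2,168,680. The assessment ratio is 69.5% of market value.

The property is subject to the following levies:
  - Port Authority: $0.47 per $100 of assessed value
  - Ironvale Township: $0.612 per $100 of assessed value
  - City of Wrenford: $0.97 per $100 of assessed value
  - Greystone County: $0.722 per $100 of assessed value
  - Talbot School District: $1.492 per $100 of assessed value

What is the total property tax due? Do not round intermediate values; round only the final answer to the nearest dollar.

$64,299

Assessed value = $2,168,680 × 0.695 = $1,507,232.6
Port Authority: $1,507,232.6 × 0.0047 = $7,083.99322
Ironvale Township: $1,507,232.6 × 0.00612 = $9,224.263512
City of Wrenford: $1,507,232.6 × 0.0097 = $14,620.15622
Greystone County: $1,507,232.6 × 0.00722 = $10,882.219372
Talbot School District: $1,507,232.6 × 0.01492 = $22,487.910392
Total = $7,083.99322 + $9,224.263512 + $14,620.15622 + $10,882.219372 + $22,487.910392 = $64,298.542716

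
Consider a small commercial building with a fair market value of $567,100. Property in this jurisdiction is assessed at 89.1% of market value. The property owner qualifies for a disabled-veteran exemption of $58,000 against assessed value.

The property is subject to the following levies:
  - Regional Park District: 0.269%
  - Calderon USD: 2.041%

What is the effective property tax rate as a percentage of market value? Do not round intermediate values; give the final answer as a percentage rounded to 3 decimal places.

1.822%

Assessed value = $567,100 × 0.891 = $505,286.1
Taxable value = $505,286.1 − $58,000 = $447,286.1
Regional Park District: $447,286.1 × 0.00269 = $1,203.199609
Calderon USD: $447,286.1 × 0.02041 = $9,129.109301
Total tax = $10,332.30891
Effective rate = $10,332.30891 ÷ $567,100 = 1.822% of market value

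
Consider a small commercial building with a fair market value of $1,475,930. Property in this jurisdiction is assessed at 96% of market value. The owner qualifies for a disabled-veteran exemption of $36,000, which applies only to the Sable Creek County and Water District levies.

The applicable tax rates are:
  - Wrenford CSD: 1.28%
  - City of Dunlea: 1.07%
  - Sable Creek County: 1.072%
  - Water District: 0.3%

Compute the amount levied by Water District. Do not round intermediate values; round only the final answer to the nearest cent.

Assessed value = $1,475,930 × 0.96 = $1,416,892.8
Water District taxable value = $1,416,892.8 − $36,000 = $1,380,892.8
Water District levy = $1,380,892.8 × 0.003 = $4,142.6784

$4,142.68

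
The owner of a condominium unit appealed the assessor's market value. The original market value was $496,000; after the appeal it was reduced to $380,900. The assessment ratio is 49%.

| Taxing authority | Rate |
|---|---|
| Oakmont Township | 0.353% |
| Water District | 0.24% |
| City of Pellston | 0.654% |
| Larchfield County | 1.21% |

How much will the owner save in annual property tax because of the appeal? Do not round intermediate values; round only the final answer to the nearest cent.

Old assessed value = $496,000 × 0.49 = $243,040
New assessed value = $380,900 × 0.49 = $186,641
Combined rate = 0.00353 + 0.0024 + 0.00654 + 0.0121 = 0.02457
Old tax = $243,040 × 0.02457 = $5,971.4928
New tax = $186,641 × 0.02457 = $4,585.76937
Reduction = $5,971.4928 − $4,585.76937 = $1,385.72343

$1,385.72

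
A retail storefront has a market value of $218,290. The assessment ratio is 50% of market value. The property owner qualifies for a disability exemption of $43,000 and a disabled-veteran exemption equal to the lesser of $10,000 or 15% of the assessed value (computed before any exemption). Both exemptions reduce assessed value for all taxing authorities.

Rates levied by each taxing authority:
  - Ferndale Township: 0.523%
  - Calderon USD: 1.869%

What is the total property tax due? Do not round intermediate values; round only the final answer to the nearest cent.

$1,342.99

Assessed value = $218,290 × 0.5 = $109,145
Disabled-veteran exemption = min($10,000, 15% × $109,145) = min($10,000, $16,371.75) = $10,000 (dollar cap binds)
Taxable value = $109,145 − $43,000 − $10,000 = $56,145
Ferndale Township: $56,145 × 0.00523 = $293.63835
Calderon USD: $56,145 × 0.01869 = $1,049.35005
Total = $1,342.9884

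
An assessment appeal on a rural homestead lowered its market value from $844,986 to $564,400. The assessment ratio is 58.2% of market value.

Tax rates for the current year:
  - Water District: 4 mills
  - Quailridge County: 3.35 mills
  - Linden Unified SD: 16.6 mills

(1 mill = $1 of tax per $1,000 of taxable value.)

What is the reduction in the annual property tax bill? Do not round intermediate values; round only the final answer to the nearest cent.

Old assessed value = $844,986 × 0.582 = $491,781.852
New assessed value = $564,400 × 0.582 = $328,480.8
Combined rate = 0.004 + 0.00335 + 0.0166 = 0.02395
Old tax = $491,781.852 × 0.02395 = $11,778.1753554
New tax = $328,480.8 × 0.02395 = $7,867.11516
Reduction = $11,778.1753554 − $7,867.11516 = $3,911.0601954

$3,911.06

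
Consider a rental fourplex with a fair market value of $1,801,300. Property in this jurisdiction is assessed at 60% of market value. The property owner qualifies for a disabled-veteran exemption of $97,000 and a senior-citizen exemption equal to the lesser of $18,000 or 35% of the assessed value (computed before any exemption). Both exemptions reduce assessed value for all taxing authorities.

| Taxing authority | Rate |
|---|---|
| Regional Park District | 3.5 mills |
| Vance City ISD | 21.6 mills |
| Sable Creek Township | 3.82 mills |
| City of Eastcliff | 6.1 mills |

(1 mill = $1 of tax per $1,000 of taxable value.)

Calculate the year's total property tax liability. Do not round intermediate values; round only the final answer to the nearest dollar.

$33,822

Assessed value = $1,801,300 × 0.6 = $1,080,780
Senior-citizen exemption = min($18,000, 35% × $1,080,780) = min($18,000, $378,273) = $18,000 (dollar cap binds)
Taxable value = $1,080,780 − $97,000 − $18,000 = $965,780
Regional Park District: $965,780 × 0.0035 = $3,380.23
Vance City ISD: $965,780 × 0.0216 = $20,860.848
Sable Creek Township: $965,780 × 0.00382 = $3,689.2796
City of Eastcliff: $965,780 × 0.0061 = $5,891.258
Total = $33,821.6156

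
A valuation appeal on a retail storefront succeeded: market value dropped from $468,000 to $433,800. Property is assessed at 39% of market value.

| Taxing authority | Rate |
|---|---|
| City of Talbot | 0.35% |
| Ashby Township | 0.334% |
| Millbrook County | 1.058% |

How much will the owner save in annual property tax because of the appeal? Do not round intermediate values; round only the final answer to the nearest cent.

$232.35

Old assessed value = $468,000 × 0.39 = $182,520
New assessed value = $433,800 × 0.39 = $169,182
Combined rate = 0.0035 + 0.00334 + 0.01058 = 0.01742
Old tax = $182,520 × 0.01742 = $3,179.4984
New tax = $169,182 × 0.01742 = $2,947.15044
Reduction = $3,179.4984 − $2,947.15044 = $232.34796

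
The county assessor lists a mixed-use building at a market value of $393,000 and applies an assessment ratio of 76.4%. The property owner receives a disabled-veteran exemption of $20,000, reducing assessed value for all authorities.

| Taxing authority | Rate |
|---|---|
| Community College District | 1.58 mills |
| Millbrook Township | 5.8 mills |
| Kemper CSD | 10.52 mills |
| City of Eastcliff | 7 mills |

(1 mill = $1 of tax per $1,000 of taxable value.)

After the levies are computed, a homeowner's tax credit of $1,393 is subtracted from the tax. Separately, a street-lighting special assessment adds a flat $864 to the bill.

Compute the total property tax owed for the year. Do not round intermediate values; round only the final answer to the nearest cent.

$6,449.27

Assessed value = $393,000 × 0.764 = $300,252
Taxable value = $300,252 − $20,000 = $280,252
Community College District: $280,252 × 0.00158 = $442.79816
Millbrook Township: $280,252 × 0.0058 = $1,625.4616
Kemper CSD: $280,252 × 0.01052 = $2,948.25104
City of Eastcliff: $280,252 × 0.007 = $1,961.764
Levies subtotal = $6,978.2748
After credit = $6,978.2748 − $1,393 = $5,585.2748
Total = $5,585.2748 + $864 = $6,449.2748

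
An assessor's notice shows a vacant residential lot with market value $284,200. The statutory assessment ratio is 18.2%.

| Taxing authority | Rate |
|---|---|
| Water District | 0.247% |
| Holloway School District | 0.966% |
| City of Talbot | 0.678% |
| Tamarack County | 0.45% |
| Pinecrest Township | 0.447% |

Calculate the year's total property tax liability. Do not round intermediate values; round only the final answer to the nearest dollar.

Assessed value = $284,200 × 0.182 = $51,724.4
Water District: $51,724.4 × 0.00247 = $127.759268
Holloway School District: $51,724.4 × 0.00966 = $499.657704
City of Talbot: $51,724.4 × 0.00678 = $350.691432
Tamarack County: $51,724.4 × 0.0045 = $232.7598
Pinecrest Township: $51,724.4 × 0.00447 = $231.208068
Total = $127.759268 + $499.657704 + $350.691432 + $232.7598 + $231.208068 = $1,442.076272

$1,442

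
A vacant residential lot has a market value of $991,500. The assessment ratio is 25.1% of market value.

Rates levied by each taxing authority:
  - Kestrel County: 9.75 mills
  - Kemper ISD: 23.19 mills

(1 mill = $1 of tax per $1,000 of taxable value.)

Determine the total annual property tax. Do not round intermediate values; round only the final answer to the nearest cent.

$8,197.66

Assessed value = $991,500 × 0.251 = $248,866.5
Kestrel County: $248,866.5 × 0.00975 = $2,426.448375
Kemper ISD: $248,866.5 × 0.02319 = $5,771.214135
Total = $2,426.448375 + $5,771.214135 = $8,197.66251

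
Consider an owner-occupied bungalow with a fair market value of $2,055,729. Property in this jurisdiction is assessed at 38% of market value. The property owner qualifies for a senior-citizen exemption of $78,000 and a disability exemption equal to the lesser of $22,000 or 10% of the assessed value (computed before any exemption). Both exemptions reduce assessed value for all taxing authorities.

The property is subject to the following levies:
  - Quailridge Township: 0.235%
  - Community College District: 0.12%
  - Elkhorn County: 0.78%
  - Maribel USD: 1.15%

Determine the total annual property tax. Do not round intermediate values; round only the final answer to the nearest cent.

Assessed value = $2,055,729 × 0.38 = $781,177.02
Disability exemption = min($22,000, 10% × $781,177.02) = min($22,000, $78,117.702) = $22,000 (dollar cap binds)
Taxable value = $781,177.02 − $78,000 − $22,000 = $681,177.02
Quailridge Township: $681,177.02 × 0.00235 = $1,600.765997
Community College District: $681,177.02 × 0.0012 = $817.412424
Elkhorn County: $681,177.02 × 0.0078 = $5,313.180756
Maribel USD: $681,177.02 × 0.0115 = $7,833.53573
Total = $15,564.894907

$15,564.89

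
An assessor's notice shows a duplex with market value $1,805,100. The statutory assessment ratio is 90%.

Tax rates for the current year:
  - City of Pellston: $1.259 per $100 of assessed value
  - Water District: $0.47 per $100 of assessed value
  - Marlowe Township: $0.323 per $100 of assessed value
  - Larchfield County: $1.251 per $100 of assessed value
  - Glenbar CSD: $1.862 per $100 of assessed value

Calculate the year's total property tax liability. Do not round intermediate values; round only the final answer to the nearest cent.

$83,910.07

Assessed value = $1,805,100 × 0.9 = $1,624,590
City of Pellston: $1,624,590 × 0.01259 = $20,453.5881
Water District: $1,624,590 × 0.0047 = $7,635.573
Marlowe Township: $1,624,590 × 0.00323 = $5,247.4257
Larchfield County: $1,624,590 × 0.01251 = $20,323.6209
Glenbar CSD: $1,624,590 × 0.01862 = $30,249.8658
Total = $20,453.5881 + $7,635.573 + $5,247.4257 + $20,323.6209 + $30,249.8658 = $83,910.0735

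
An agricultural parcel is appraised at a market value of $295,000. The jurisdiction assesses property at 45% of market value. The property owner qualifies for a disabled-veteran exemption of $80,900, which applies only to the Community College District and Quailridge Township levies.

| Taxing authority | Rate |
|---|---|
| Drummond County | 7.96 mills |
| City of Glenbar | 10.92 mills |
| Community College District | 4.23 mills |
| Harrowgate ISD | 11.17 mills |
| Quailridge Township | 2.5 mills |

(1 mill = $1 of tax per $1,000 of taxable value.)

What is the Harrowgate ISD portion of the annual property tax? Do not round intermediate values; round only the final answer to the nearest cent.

$1,482.82

Assessed value = $295,000 × 0.45 = $132,750
Harrowgate ISD taxable value = $132,750 (exemption does not apply)
Harrowgate ISD levy = $132,750 × 0.01117 = $1,482.8175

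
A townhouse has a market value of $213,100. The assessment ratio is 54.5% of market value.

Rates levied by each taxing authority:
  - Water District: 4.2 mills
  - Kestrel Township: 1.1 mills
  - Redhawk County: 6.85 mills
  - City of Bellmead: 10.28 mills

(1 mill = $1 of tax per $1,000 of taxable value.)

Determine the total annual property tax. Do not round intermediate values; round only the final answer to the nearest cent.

Assessed value = $213,100 × 0.545 = $116,139.5
Water District: $116,139.5 × 0.0042 = $487.7859
Kestrel Township: $116,139.5 × 0.0011 = $127.75345
Redhawk County: $116,139.5 × 0.00685 = $795.555575
City of Bellmead: $116,139.5 × 0.01028 = $1,193.91406
Total = $487.7859 + $127.75345 + $795.555575 + $1,193.91406 = $2,605.008985

$2,605.01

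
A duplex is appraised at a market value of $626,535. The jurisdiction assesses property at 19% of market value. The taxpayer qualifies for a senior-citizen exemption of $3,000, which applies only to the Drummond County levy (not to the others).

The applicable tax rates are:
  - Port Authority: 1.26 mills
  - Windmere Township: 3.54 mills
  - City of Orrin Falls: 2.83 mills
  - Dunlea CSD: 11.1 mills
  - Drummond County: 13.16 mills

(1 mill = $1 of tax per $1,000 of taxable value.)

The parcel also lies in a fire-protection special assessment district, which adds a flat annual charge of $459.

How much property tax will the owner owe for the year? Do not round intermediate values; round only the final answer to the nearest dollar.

Assessed value = $626,535 × 0.19 = $119,041.65
Port Authority: $119,041.65 × 0.00126 = $149.992479
Windmere Township: $119,041.65 × 0.00354 = $421.407441
City of Orrin Falls: $119,041.65 × 0.00283 = $336.8878695
Dunlea CSD: $119,041.65 × 0.0111 = $1,321.362315
Drummond County: ($119,041.65 − $3,000) × 0.01316 = $116,041.65 × 0.01316 = $1,527.108114
Levies subtotal = $3,756.7582185
Total = $3,756.7582185 + $459 = $4,215.7582185

$4,216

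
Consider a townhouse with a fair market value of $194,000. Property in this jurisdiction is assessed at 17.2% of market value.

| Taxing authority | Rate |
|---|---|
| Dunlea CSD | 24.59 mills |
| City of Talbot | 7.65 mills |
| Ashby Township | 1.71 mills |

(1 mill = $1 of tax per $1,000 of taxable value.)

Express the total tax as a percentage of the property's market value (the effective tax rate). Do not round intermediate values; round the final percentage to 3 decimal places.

0.584%

Assessed value = $194,000 × 0.172 = $33,368
Dunlea CSD: $33,368 × 0.02459 = $820.51912
City of Talbot: $33,368 × 0.00765 = $255.2652
Ashby Township: $33,368 × 0.00171 = $57.05928
Total tax = $1,132.8436
Effective rate = $1,132.8436 ÷ $194,000 = 0.584% of market value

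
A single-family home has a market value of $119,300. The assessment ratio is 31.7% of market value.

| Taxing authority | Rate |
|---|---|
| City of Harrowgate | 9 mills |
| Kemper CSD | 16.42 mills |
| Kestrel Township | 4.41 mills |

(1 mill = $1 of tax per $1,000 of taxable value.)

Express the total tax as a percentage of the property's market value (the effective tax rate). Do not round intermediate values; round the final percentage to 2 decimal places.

Assessed value = $119,300 × 0.317 = $37,818.1
City of Harrowgate: $37,818.1 × 0.009 = $340.3629
Kemper CSD: $37,818.1 × 0.01642 = $620.973202
Kestrel Township: $37,818.1 × 0.00441 = $166.777821
Total tax = $1,128.113923
Effective rate = $1,128.113923 ÷ $119,300 = 0.95% of market value

0.95%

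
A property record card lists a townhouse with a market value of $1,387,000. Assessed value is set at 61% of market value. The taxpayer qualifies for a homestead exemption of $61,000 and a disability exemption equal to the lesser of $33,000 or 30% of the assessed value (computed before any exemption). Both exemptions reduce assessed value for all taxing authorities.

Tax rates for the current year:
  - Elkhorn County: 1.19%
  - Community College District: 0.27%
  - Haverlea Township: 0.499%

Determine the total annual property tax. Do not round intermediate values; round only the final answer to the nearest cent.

Assessed value = $1,387,000 × 0.61 = $846,070
Disability exemption = min($33,000, 30% × $846,070) = min($33,000, $253,821) = $33,000 (dollar cap binds)
Taxable value = $846,070 − $61,000 − $33,000 = $752,070
Elkhorn County: $752,070 × 0.0119 = $8,949.633
Community College District: $752,070 × 0.0027 = $2,030.589
Haverlea Township: $752,070 × 0.00499 = $3,752.8293
Total = $14,733.0513

$14,733.05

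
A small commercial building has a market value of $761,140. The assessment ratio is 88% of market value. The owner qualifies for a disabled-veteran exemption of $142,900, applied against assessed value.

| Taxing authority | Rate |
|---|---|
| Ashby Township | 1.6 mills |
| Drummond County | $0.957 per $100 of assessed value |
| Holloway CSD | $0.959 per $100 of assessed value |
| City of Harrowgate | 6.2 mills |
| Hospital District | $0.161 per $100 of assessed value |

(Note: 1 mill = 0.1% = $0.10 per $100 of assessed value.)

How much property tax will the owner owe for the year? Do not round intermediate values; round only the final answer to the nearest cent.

Assessed value = $761,140 × 0.88 = $669,803.2
Taxable value = $669,803.2 − $142,900 = $526,903.2
Ashby Township: $526,903.2 × 0.0016 = $843.04512
Drummond County: $526,903.2 × 0.00957 = $5,042.463624
Holloway CSD: $526,903.2 × 0.00959 = $5,053.001688
City of Harrowgate: $526,903.2 × 0.0062 = $3,266.79984
Hospital District: $526,903.2 × 0.00161 = $848.314152
Total = $15,053.624424

$15,053.62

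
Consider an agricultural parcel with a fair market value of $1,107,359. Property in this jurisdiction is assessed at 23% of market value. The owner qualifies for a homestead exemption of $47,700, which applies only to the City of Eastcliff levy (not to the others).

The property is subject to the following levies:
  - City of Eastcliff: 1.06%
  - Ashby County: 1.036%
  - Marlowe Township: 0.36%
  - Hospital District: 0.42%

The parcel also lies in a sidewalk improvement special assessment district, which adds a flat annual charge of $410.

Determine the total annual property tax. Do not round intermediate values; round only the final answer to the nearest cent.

$7,229.34

Assessed value = $1,107,359 × 0.23 = $254,692.57
City of Eastcliff: ($254,692.57 − $47,700) × 0.0106 = $206,992.57 × 0.0106 = $2,194.121242
Ashby County: $254,692.57 × 0.01036 = $2,638.6150252
Marlowe Township: $254,692.57 × 0.0036 = $916.893252
Hospital District: $254,692.57 × 0.0042 = $1,069.708794
Levies subtotal = $6,819.3383132
Total = $6,819.3383132 + $410 = $7,229.3383132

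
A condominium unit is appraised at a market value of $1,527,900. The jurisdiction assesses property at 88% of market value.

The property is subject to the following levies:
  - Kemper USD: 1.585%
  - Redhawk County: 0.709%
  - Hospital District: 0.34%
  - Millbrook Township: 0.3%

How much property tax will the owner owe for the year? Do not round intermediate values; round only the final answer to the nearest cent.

$39,449.16

Assessed value = $1,527,900 × 0.88 = $1,344,552
Kemper USD: $1,344,552 × 0.01585 = $21,311.1492
Redhawk County: $1,344,552 × 0.00709 = $9,532.87368
Hospital District: $1,344,552 × 0.0034 = $4,571.4768
Millbrook Township: $1,344,552 × 0.003 = $4,033.656
Total = $21,311.1492 + $9,532.87368 + $4,571.4768 + $4,033.656 = $39,449.15568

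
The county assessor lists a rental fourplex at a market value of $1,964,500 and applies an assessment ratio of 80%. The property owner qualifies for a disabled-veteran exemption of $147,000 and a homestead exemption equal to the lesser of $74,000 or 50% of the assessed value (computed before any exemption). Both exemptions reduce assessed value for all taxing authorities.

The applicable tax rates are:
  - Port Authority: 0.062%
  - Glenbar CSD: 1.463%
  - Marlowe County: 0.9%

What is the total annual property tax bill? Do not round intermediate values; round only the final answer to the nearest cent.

$32,752.05

Assessed value = $1,964,500 × 0.8 = $1,571,600
Homestead exemption = min($74,000, 50% × $1,571,600) = min($74,000, $785,800) = $74,000 (dollar cap binds)
Taxable value = $1,571,600 − $147,000 − $74,000 = $1,350,600
Port Authority: $1,350,600 × 0.00062 = $837.372
Glenbar CSD: $1,350,600 × 0.01463 = $19,759.278
Marlowe County: $1,350,600 × 0.009 = $12,155.4
Total = $32,752.05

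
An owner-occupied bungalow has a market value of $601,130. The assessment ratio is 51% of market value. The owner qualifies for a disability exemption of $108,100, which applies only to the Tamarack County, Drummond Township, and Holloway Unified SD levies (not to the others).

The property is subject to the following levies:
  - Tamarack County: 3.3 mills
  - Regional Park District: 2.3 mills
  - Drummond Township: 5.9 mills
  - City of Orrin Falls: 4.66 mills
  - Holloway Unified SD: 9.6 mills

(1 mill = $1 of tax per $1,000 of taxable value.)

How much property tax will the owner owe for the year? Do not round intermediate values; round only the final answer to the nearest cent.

Assessed value = $601,130 × 0.51 = $306,576.3
Tamarack County: ($306,576.3 − $108,100) × 0.0033 = $198,476.3 × 0.0033 = $654.97179
Regional Park District: $306,576.3 × 0.0023 = $705.12549
Drummond Township: ($306,576.3 − $108,100) × 0.0059 = $198,476.3 × 0.0059 = $1,171.01017
City of Orrin Falls: $306,576.3 × 0.00466 = $1,428.645558
Holloway Unified SD: ($306,576.3 − $108,100) × 0.0096 = $198,476.3 × 0.0096 = $1,905.37248
Total = $5,865.125488

$5,865.13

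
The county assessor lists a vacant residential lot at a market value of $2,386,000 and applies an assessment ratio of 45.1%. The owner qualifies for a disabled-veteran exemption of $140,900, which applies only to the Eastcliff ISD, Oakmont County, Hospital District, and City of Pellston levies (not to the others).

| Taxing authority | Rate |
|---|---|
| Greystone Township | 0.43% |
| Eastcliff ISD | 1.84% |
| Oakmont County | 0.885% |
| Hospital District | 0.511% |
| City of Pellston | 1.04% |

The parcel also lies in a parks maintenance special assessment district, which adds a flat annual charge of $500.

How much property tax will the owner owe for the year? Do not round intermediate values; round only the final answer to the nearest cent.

$45,115.72

Assessed value = $2,386,000 × 0.451 = $1,076,086
Greystone Township: $1,076,086 × 0.0043 = $4,627.1698
Eastcliff ISD: ($1,076,086 − $140,900) × 0.0184 = $935,186 × 0.0184 = $17,207.4224
Oakmont County: ($1,076,086 − $140,900) × 0.00885 = $935,186 × 0.00885 = $8,276.3961
Hospital District: ($1,076,086 − $140,900) × 0.00511 = $935,186 × 0.00511 = $4,778.80046
City of Pellston: ($1,076,086 − $140,900) × 0.0104 = $935,186 × 0.0104 = $9,725.9344
Levies subtotal = $44,615.72316
Total = $44,615.72316 + $500 = $45,115.72316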